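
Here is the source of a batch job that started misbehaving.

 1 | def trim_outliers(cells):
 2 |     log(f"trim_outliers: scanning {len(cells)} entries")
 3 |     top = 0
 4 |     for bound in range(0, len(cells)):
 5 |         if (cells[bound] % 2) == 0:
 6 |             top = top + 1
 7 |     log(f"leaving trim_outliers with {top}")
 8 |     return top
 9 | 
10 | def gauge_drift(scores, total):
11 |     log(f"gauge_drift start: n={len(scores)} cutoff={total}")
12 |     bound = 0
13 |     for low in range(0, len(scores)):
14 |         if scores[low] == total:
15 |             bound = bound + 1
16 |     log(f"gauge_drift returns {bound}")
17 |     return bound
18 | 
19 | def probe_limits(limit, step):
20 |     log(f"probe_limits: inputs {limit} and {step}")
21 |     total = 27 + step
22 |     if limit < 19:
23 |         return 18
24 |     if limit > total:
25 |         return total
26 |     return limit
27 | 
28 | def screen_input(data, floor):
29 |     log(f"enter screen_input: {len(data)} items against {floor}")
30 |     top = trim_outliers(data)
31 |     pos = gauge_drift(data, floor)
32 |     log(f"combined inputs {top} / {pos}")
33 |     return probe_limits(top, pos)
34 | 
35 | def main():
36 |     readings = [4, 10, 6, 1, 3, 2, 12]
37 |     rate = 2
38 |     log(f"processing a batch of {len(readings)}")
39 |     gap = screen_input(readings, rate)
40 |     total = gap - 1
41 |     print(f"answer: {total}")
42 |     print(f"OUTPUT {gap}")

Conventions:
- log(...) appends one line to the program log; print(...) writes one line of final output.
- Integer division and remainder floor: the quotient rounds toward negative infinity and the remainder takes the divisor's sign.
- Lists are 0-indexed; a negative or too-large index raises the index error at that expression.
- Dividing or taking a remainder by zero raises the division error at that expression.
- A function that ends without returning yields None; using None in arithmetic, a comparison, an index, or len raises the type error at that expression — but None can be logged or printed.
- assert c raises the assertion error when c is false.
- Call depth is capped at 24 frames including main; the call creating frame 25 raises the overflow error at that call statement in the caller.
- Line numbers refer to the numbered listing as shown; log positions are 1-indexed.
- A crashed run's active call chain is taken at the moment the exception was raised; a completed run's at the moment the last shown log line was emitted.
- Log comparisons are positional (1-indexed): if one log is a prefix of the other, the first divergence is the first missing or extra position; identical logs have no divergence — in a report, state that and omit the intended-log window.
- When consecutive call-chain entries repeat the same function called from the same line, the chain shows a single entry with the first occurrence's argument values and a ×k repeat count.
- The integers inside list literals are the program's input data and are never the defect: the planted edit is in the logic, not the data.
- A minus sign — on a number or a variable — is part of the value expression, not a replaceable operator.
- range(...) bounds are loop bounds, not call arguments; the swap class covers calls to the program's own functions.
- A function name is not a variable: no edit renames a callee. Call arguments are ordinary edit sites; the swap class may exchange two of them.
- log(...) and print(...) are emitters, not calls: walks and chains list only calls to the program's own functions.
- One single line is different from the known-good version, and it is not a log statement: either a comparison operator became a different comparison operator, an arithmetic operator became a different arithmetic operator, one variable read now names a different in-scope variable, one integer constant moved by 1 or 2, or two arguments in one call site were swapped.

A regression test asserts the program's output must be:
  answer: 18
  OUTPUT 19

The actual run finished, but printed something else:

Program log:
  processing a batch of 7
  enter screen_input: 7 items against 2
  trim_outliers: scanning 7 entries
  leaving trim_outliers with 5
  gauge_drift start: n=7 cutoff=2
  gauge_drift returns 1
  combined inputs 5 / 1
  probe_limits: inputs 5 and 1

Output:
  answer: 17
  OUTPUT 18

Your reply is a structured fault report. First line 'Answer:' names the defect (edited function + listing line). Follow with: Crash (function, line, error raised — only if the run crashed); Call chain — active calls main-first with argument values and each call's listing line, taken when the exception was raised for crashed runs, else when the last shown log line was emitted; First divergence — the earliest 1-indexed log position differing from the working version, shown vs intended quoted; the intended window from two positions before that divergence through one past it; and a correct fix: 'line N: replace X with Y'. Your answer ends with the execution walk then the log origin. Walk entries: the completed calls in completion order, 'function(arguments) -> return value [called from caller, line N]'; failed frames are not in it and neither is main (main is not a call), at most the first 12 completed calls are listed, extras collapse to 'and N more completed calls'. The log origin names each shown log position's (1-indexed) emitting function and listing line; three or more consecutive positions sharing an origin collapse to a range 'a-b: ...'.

Answer: the defect is in probe_limits at line 23.
Key fact: The two runs log identically and part ways only at the printed values.
Call chain: main -> screen_input([4, 10, 6, 1, 3, 2, 12], 2) (called at line 39) -> probe_limits(5, 1) (called at line 33).
First divergence: there is none — every log position agrees.
Execution walk:
  trim_outliers([4, 10, 6, 1, 3, 2, 12]) -> 5  [called from screen_input, line 30]
  gauge_drift([4, 10, 6, 1, 3, 2, 12], 2) -> 1  [called from screen_input, line 31]
  probe_limits(5, 1) -> 18  [called from screen_input, line 33]
  screen_input([4, 10, 6, 1, 3, 2, 12], 2) -> 18  [called from main, line 39]
Log line origins:
  1: logged in main at line 38
  2: logged in screen_input at line 29
  3: logged in trim_outliers at line 2
  4: logged in trim_outliers at line 7
  5: logged in gauge_drift at line 11
  6: logged in gauge_drift at line 16
  7: logged in screen_input at line 32
  8: logged in probe_limits at line 20
A correct fix: line 23: replace `18` with `19`.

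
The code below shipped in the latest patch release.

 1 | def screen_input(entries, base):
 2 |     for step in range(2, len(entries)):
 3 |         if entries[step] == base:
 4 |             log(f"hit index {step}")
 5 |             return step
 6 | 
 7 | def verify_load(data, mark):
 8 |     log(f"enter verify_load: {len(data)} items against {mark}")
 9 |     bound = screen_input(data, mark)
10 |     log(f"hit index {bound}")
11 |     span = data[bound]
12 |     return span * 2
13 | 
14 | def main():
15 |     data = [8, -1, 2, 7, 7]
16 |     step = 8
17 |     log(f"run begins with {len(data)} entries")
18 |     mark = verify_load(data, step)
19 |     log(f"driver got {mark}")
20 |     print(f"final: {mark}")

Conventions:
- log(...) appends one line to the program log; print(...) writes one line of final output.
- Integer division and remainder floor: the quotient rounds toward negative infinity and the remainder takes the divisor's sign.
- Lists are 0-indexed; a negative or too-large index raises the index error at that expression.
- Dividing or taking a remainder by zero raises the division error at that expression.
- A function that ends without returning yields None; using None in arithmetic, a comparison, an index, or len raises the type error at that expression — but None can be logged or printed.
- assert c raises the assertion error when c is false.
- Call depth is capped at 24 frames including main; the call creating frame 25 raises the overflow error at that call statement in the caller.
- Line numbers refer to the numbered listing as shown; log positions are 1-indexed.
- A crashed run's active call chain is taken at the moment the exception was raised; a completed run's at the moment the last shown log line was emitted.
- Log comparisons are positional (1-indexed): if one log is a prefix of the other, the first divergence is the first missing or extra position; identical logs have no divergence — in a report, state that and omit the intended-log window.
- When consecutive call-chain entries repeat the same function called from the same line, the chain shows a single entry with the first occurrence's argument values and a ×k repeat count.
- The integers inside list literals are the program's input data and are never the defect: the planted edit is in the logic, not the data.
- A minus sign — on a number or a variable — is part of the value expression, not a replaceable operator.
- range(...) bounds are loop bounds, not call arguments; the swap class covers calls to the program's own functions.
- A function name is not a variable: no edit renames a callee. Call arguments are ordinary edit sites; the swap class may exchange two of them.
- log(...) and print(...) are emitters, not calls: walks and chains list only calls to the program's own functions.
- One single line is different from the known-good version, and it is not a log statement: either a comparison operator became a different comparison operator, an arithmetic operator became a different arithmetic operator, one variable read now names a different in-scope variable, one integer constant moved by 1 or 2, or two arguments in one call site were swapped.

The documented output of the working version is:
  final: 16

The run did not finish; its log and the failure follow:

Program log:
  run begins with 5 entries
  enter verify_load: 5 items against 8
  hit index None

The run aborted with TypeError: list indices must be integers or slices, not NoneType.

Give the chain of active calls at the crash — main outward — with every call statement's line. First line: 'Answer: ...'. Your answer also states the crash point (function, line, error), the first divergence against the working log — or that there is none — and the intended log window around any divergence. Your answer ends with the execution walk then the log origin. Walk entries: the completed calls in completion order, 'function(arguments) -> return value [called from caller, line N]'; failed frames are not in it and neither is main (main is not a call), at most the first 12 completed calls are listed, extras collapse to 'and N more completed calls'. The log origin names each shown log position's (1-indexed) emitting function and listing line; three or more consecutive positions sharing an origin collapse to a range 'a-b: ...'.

Answer: main -> verify_load (called at line 18).
Key observation: The log first diverges at position 3: the faulty run prints 'hit index None' where the working version prints 'hit index 0'.
Crash: verify_load, line 11, TypeError.
First divergence: position 3 — shown 'hit index None', intended 'hit index 0'.
Intended log window:
  1: run begins with 5 entries
  2: enter verify_load: 5 items against 8
  3: hit index 0
  4: hit index 0
Execution walk:
  screen_input([8, -1, 2, 7, 7], 8) -> None  [called from verify_load, line 9]
Log origins:
  1 — main, line 17
  2 — verify_load, line 8
  3 — verify_load, line 10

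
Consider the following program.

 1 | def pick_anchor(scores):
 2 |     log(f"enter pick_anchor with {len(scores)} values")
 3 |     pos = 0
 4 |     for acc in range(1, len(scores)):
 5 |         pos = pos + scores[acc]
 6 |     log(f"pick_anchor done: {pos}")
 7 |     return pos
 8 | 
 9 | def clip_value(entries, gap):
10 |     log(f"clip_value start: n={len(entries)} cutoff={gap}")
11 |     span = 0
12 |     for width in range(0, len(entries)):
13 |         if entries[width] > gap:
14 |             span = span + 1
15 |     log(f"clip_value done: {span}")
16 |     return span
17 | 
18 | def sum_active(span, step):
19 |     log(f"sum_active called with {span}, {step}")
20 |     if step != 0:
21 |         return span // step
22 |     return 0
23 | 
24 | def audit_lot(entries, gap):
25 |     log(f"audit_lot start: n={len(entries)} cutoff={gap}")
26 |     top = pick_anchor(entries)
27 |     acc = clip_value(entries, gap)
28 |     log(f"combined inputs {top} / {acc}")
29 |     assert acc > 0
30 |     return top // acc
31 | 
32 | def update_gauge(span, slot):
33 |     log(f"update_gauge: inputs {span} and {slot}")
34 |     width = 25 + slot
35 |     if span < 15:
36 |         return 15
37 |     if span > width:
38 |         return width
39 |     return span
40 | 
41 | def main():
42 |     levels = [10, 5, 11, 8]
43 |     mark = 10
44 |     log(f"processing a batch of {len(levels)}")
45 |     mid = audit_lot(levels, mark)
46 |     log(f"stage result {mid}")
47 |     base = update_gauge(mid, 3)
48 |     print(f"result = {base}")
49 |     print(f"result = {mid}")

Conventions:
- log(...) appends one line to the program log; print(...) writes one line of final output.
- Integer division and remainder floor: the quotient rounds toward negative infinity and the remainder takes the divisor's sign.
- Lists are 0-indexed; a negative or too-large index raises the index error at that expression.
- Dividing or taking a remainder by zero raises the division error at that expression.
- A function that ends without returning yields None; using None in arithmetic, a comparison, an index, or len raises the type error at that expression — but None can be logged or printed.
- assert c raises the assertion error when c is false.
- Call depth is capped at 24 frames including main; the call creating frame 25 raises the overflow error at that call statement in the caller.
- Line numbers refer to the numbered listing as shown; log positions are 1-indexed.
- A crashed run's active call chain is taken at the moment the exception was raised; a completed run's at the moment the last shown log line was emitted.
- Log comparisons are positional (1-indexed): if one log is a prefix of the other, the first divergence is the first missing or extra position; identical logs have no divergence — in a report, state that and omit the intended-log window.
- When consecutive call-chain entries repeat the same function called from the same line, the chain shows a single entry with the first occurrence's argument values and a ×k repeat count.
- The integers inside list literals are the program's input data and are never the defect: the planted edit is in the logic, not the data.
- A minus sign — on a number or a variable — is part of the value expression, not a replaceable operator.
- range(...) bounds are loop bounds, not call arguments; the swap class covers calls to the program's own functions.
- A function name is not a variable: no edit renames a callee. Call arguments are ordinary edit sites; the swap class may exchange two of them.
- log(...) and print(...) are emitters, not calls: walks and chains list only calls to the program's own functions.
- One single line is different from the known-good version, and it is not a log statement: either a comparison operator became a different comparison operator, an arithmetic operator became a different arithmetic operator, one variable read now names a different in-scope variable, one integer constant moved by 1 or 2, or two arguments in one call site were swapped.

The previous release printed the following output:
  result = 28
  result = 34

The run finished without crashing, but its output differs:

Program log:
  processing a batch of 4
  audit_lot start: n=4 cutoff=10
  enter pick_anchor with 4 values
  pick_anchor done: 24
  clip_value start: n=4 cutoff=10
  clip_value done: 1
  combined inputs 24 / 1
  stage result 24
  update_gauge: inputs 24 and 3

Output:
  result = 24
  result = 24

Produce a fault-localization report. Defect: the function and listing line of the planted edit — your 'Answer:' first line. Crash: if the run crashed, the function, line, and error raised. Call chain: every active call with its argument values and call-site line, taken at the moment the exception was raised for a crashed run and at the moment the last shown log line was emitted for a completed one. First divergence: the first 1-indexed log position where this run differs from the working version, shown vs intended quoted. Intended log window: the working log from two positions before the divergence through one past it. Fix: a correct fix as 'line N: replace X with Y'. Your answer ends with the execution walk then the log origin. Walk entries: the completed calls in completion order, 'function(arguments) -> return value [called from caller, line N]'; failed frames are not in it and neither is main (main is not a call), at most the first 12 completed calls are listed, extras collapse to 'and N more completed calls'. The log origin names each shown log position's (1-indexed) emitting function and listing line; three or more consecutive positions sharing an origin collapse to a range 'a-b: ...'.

Answer: the defect is in pick_anchor at line 4.
The tell: Position 4 is the first bad log line: 'pick_anchor done: 24' should read 'pick_anchor done: 34'.
Call chain: main -> update_gauge(24, 3) (called at line 47).
First divergence: at position 4 the run shows 'pick_anchor done: 24' where the working version logs 'pick_anchor done: 34'.
Intended log window:
  2: audit_lot start: n=4 cutoff=10
  3: enter pick_anchor with 4 values
  4: pick_anchor done: 34
  5: clip_value start: n=4 cutoff=10
Execution walk:
  pick_anchor([10, 5, 11, 8]) -> 24  [called from audit_lot, line 26]
  clip_value([10, 5, 11, 8], 10) -> 1  [called from audit_lot, line 27]
  audit_lot([10, 5, 11, 8], 10) -> 24  [called from main, line 45]
  update_gauge(24, 3) -> 24  [called from main, line 47]
Log line origins:
  1: emitted by main (line 44)
  2: emitted by audit_lot (line 25)
  3: emitted by pick_anchor (line 2)
  4: emitted by pick_anchor (line 6)
  5: emitted by clip_value (line 10)
  6: emitted by clip_value (line 15)
  7: emitted by audit_lot (line 28)
  8: emitted by main (line 46)
  9: emitted by update_gauge (line 33)
A correct fix: line 4: replace `1` with `0`.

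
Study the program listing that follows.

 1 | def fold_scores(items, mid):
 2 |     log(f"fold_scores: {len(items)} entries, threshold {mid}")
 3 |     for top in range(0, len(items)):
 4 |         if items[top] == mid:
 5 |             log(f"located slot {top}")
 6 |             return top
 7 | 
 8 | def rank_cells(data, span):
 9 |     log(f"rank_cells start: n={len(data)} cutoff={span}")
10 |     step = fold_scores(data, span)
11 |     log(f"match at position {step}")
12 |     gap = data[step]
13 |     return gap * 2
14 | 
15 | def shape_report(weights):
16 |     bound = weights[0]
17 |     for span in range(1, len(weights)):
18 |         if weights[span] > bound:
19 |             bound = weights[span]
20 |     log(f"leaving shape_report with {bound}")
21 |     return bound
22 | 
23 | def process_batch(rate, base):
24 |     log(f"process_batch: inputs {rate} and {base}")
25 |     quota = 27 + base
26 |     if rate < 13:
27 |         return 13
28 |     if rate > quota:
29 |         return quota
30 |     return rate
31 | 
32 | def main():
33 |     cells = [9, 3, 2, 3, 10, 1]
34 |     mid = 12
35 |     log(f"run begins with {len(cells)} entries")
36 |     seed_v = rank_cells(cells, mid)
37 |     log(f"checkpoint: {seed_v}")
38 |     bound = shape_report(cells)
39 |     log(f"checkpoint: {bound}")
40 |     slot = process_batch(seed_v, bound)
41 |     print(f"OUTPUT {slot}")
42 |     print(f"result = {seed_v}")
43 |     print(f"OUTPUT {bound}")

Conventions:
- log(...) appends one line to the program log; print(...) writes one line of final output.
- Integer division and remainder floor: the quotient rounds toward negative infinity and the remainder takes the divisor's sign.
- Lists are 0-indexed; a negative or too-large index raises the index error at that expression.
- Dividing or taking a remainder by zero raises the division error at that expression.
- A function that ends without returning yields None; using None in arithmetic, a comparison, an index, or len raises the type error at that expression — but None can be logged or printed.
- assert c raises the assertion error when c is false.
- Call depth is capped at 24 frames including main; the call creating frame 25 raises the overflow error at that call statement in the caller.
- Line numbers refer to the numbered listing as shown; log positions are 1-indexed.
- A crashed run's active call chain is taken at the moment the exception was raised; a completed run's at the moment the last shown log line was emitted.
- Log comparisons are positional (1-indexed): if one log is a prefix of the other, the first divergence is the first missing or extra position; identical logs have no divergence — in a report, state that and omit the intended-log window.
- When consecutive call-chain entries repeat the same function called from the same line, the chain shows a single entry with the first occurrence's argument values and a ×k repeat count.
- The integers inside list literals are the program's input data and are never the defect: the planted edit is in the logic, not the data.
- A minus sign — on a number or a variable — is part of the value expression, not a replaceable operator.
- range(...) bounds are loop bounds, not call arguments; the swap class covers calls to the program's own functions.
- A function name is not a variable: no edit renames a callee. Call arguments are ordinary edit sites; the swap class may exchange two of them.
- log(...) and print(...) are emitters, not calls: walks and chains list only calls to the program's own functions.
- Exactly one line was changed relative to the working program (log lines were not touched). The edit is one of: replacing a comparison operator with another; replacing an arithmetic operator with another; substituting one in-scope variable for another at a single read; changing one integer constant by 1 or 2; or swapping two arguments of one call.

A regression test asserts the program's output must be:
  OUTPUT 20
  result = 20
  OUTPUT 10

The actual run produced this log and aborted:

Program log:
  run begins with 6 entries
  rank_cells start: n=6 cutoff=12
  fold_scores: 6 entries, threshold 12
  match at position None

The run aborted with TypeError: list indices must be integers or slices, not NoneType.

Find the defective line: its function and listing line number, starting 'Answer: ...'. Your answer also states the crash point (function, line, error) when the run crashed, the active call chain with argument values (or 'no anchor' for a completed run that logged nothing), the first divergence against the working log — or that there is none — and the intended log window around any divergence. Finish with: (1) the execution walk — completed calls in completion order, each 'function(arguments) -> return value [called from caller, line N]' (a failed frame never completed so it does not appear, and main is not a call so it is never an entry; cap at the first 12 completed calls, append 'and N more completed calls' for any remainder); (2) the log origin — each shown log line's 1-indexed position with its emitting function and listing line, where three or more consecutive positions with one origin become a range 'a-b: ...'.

Answer: the defect is in main at line 34.
Key observation: The earliest visible damage is log position 2 — 'rank_cells start: n=6 cutoff=12' rather than the intended 'rank_cells start: n=6 cutoff=10'.
Crash: rank_cells, line 12, TypeError.
Call chain: main -> rank_cells([9, 3, 2, 3, 10, 1], 12) (called at line 36).
First divergence: position 2; shown 'rank_cells start: n=6 cutoff=12' vs intended 'rank_cells start: n=6 cutoff=10'.
Intended log window:
  1: run begins with 6 entries
  2: rank_cells start: n=6 cutoff=10
  3: fold_scores: 6 entries, threshold 10
Execution walk:
  fold_scores([9, 3, 2, 3, 10, 1], 12) -> None  [called from rank_cells, line 10]
Log origin:
  1: emitted by main (line 35)
  2: emitted by rank_cells (line 9)
  3: emitted by fold_scores (line 2)
  4: emitted by rank_cells (line 11)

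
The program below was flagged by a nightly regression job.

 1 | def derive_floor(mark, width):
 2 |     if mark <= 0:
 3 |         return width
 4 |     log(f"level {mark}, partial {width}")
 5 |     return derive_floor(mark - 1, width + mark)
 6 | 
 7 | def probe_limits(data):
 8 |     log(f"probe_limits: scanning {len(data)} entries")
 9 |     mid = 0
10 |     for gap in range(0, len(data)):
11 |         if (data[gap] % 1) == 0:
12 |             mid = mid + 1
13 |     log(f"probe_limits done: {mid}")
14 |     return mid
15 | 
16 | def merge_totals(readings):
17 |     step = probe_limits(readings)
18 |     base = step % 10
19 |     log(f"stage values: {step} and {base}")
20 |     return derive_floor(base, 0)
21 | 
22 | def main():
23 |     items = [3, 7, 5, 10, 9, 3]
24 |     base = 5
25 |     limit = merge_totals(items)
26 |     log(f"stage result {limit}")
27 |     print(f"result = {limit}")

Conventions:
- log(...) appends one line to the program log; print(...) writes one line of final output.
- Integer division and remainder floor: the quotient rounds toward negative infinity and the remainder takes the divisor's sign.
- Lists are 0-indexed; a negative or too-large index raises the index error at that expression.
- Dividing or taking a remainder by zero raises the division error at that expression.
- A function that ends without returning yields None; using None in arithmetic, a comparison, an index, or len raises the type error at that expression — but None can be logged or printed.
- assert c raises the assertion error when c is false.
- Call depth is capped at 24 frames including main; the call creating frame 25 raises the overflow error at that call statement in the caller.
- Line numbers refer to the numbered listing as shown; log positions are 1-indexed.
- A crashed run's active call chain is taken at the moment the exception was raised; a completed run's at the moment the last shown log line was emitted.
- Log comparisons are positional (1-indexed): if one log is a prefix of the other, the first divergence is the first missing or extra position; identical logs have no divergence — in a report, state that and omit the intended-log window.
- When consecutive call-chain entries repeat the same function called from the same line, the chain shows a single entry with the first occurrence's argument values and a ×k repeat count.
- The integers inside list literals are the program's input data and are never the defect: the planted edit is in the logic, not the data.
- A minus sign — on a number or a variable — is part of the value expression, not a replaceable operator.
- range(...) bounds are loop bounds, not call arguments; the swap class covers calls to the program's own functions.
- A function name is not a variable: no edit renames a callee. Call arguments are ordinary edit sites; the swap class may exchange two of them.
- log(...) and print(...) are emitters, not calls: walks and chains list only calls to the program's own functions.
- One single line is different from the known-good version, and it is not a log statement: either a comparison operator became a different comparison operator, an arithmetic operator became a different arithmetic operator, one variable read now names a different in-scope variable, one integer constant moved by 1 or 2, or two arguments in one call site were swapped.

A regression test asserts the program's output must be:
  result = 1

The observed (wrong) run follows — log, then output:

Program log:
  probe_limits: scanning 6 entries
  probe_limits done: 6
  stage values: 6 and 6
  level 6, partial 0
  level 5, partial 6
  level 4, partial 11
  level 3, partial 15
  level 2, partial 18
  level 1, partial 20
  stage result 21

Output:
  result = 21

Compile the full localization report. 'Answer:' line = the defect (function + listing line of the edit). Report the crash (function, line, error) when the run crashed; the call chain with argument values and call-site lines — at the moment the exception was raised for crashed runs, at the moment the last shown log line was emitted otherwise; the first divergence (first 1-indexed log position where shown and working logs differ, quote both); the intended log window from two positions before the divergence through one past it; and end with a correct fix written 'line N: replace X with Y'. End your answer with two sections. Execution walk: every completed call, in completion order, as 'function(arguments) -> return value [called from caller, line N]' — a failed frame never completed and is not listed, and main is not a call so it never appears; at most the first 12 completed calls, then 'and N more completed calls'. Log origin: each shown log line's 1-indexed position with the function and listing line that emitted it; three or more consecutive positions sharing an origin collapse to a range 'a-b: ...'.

Answer: the defect is in probe_limits at line 11.
Core observation: At log position 2 the runs split — shown 'probe_limits done: 6', but the working version logs 'probe_limits done: 1'.
Call chain: main.
First divergence: at position 2 the run shows 'probe_limits done: 6' where the working version logs 'probe_limits done: 1'.
Intended log window:
  1: probe_limits: scanning 6 entries
  2: probe_limits done: 1
  3: stage values: 1 and 1
Execution walk:
  probe_limits([3, 7, 5, 10, 9, 3]) -> 6  [called from merge_totals, line 17]
  derive_floor(0, 21) -> 21  [called from derive_floor, line 5]
  derive_floor(1, 20) -> 21  [called from derive_floor, line 5]
  derive_floor(2, 18) -> 21  [called from derive_floor, line 5]
  derive_floor(3, 15) -> 21  [called from derive_floor, line 5]
  derive_floor(4, 11) -> 21  [called from derive_floor, line 5]
  derive_floor(5, 6) -> 21  [called from derive_floor, line 5]
  derive_floor(6, 0) -> 21  [called from merge_totals, line 20]
  merge_totals([3, 7, 5, 10, 9, 3]) -> 21  [called from main, line 25]
Origin of each log line:
  1: logged in probe_limits at line 8
  2: logged in probe_limits at line 13
  3: logged in merge_totals at line 19
  4-9: logged in derive_floor at line 4
  10: logged in main at line 26
A correct fix: line 11: replace `1` with `2`.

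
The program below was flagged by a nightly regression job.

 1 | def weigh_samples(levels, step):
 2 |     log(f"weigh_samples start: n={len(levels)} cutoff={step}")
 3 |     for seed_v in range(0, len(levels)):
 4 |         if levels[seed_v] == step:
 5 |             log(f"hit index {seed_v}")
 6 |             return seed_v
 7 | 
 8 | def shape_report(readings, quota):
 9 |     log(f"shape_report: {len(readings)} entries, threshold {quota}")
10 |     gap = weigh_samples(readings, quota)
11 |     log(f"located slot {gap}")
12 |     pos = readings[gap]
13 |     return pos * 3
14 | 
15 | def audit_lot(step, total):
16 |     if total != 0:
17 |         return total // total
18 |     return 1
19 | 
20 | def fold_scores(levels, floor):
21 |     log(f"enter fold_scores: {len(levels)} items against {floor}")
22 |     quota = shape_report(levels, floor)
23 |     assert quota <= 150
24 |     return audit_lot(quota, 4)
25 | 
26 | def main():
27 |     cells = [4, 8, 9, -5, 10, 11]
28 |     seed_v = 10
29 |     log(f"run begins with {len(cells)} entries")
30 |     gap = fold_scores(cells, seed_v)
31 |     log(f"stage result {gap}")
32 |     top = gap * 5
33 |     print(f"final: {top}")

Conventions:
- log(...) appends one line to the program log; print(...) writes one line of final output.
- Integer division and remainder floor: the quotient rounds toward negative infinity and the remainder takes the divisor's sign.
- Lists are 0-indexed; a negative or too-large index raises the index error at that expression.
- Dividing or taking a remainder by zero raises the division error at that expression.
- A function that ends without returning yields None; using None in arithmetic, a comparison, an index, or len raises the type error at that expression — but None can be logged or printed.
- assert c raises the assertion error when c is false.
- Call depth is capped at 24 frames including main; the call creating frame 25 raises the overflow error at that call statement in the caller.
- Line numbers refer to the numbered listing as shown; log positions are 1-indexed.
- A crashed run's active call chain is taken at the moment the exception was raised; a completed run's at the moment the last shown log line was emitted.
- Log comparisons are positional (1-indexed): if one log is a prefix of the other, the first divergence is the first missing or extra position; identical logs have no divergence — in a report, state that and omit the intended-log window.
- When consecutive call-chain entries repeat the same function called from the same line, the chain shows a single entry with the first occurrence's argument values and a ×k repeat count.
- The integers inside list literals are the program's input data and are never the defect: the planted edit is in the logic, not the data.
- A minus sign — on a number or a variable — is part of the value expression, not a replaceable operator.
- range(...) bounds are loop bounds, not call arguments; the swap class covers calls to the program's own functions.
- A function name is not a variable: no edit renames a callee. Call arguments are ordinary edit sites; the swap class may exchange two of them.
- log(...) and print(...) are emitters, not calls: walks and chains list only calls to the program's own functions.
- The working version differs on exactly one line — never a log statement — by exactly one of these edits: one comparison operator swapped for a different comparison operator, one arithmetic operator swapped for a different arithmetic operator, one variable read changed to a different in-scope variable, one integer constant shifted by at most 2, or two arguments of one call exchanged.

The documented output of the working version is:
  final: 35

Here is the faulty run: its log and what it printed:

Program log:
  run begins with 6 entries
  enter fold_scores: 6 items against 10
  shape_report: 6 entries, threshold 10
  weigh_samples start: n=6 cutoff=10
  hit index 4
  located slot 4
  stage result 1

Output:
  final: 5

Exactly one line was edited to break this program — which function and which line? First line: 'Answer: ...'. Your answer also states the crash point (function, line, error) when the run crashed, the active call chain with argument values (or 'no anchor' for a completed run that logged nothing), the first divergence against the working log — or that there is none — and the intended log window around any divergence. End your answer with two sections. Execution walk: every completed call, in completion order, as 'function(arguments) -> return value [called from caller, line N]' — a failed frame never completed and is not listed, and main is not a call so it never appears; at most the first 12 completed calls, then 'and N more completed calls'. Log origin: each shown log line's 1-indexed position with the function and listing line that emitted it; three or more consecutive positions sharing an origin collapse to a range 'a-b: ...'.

Answer: the defect is in audit_lot at line 17.
The tell: Everything matches until log position 7, which reads 'stage result 1' in place of 'stage result 7'.
Call chain: main.
First divergence: at position 7 the run shows 'stage result 1' where the working version logs 'stage result 7'.
Intended log window:
  5: hit index 4
  6: located slot 4
  7: stage result 7
Execution walk:
  weigh_samples([4, 8, 9, -5, 10, 11], 10) -> 4  [called from shape_report, line 10]
  shape_report([4, 8, 9, -5, 10, 11], 10) -> 30  [called from fold_scores, line 22]
  audit_lot(30, 4) -> 1  [called from fold_scores, line 24]
  fold_scores([4, 8, 9, -5, 10, 11], 10) -> 1  [called from main, line 30]
Origin of each log line:
  1: emitted by main (line 29)
  2: emitted by fold_scores (line 21)
  3: emitted by shape_report (line 9)
  4: emitted by weigh_samples (line 2)
  5: emitted by weigh_samples (line 5)
  6: emitted by shape_report (line 11)
  7: emitted by main (line 31)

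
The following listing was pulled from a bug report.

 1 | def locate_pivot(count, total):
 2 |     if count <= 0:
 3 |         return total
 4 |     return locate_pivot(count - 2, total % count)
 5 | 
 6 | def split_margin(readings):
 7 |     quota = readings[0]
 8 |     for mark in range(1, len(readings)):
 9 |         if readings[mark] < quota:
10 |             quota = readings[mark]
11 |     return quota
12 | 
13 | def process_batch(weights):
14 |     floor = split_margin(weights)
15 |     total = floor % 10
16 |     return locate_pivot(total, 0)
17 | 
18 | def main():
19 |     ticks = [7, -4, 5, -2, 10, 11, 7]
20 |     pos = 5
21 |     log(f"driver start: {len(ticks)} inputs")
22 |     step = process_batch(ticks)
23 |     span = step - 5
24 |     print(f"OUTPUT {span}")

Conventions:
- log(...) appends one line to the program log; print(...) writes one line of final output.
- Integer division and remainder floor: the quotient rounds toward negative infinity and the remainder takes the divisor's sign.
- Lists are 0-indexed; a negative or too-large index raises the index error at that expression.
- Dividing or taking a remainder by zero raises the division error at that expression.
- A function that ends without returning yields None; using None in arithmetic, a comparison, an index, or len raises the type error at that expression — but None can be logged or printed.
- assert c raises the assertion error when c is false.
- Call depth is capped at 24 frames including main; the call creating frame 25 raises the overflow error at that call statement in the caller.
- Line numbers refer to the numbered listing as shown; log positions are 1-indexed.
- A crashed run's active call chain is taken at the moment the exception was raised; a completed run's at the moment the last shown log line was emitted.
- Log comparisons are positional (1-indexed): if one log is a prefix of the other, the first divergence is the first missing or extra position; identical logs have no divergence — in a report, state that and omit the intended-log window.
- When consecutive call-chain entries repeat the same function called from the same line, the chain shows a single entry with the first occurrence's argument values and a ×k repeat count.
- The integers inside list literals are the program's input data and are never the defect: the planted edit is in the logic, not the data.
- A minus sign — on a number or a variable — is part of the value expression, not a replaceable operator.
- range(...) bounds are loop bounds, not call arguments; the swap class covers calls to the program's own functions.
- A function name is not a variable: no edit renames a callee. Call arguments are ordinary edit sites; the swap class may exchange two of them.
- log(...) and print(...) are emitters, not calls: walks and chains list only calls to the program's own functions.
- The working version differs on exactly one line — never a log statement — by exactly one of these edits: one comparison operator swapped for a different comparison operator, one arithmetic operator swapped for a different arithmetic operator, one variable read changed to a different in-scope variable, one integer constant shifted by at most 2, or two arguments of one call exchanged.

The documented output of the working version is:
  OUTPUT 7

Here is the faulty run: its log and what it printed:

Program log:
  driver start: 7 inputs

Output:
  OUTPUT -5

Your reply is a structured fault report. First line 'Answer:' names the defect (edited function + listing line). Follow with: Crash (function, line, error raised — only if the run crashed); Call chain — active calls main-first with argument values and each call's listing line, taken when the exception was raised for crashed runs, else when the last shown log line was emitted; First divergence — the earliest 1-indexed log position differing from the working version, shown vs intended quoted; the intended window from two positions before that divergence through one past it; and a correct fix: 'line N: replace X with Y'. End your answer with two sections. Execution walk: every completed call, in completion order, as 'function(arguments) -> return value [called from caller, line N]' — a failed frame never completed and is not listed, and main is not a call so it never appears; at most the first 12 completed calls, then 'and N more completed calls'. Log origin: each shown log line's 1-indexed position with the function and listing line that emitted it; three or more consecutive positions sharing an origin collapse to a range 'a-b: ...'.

Answer: the defect is in locate_pivot at line 4.
Key fact: Every logged value matches the working version; the printed result is what differs.
Call chain: main.
First divergence: none (the log streams are identical).
Execution walk:
  split_margin([7, -4, 5, -2, 10, 11, 7]) -> -4  [called from process_batch, line 14]
  locate_pivot(0, 0) -> 0  [called from locate_pivot, line 4]
  locate_pivot(2, 0) -> 0  [called from locate_pivot, line 4]
  locate_pivot(4, 0) -> 0  [called from locate_pivot, line 4]
  locate_pivot(6, 0) -> 0  [called from process_batch, line 16]
  process_batch([7, -4, 5, -2, 10, 11, 7]) -> 0  [called from main, line 22]
Log line origins:
  1: emitted by main (line 21)
A correct fix: line 4: replace `%` with `+`.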